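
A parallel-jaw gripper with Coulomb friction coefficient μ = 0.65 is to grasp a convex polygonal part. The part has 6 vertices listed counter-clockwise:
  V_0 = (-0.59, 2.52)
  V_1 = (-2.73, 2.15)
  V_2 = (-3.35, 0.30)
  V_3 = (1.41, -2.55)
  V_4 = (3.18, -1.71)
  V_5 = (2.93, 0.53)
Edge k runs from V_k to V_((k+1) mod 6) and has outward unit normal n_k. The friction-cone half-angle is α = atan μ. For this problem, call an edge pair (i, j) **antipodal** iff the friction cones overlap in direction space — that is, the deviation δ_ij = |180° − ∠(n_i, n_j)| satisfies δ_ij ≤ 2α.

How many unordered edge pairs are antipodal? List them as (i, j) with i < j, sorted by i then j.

α = atan 0.65 = 33.02°;  2α = 66.05°
n_0 = (-0.1704, +0.9854)
n_1 = (-0.9482, +0.3178)
n_2 = (-0.5137, -0.8580)
n_3 = (+0.4287, -0.9034)
n_4 = (+0.9938, +0.1109)
n_5 = (+0.4921, +0.8705)
  (0,1): δ = 118.34°  ·
  (0,2): δ = 40.72°  ✓
  (0,3): δ = 15.58°  ✓
  (0,4): δ = 86.56°  ·
  (0,5): δ = 140.71°  ·
  (1,2): δ = 102.38°  ·
  (1,3): δ = 46.08°  ✓
  (1,4): δ = 24.90°  ✓
  (1,5): δ = 79.05°  ·
  (2,3): δ = 123.70°  ·
  (2,4): δ = 52.72°  ✓
  (2,5): δ = 1.43°  ✓
  (3,4): δ = 109.02°  ·
  (3,5): δ = 54.87°  ✓
  (4,5): δ = 125.85°  ·
antipodal pairs: 7

count = 7; pairs: (0,2), (0,3), (1,3), (1,4), (2,4), (2,5), (3,5)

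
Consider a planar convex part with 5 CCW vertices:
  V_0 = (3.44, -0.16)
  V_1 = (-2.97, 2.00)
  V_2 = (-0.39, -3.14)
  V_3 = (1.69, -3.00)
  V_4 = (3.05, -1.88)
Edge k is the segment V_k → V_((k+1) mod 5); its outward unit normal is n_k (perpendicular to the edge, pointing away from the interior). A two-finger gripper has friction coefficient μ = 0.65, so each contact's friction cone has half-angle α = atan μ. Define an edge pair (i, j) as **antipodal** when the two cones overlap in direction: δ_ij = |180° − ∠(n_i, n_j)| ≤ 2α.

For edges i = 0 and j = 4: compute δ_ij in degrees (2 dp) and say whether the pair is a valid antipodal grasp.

δ = 95.85°, invalid

α = atan 0.65 = 33.02°;  2α = 66.05°
edge 0: e_0 = (-6.41, +2.16);  n_0 = (+0.3193, +0.9476)
edge 4: e_4 = (+0.39, +1.72);  n_4 = (+0.9752, -0.2211)
∠(n_0, n_4) = 84.15°
δ = |180° − 84.15°| = 95.85°
95.85° > 2α = 66.05°  →  invalid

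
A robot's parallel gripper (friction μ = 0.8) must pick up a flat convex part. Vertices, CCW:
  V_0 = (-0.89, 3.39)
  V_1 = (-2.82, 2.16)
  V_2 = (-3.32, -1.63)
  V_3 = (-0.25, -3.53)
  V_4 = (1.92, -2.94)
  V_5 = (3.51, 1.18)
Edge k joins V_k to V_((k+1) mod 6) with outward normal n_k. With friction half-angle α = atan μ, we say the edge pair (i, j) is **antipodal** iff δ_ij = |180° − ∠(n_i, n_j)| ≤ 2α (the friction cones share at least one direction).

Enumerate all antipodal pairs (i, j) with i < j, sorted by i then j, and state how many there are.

α = atan 0.8 = 38.66°;  2α = 77.32°
n_0 = (-0.5374, +0.8433)
n_1 = (-0.9914, +0.1308)
n_2 = (-0.5263, -0.8503)
n_3 = (+0.2624, -0.9650)
n_4 = (+0.9329, -0.3600)
n_5 = (+0.4488, +0.8936)
  (0,1): δ = 130.03°  ·
  (0,2): δ = 64.26°  ✓
  (0,3): δ = 17.30°  ✓
  (0,4): δ = 36.39°  ✓
  (0,5): δ = 120.82°  ·
  (1,2): δ = 114.24°  ·
  (1,3): δ = 67.27°  ✓
  (1,4): δ = 13.59°  ✓
  (1,5): δ = 70.85°  ✓
  (2,3): δ = 133.04°  ·
  (2,4): δ = 79.35°  ·
  (2,5): δ = 5.08°  ✓
  (3,4): δ = 126.31°  ·
  (3,5): δ = 41.88°  ✓
  (4,5): δ = 95.57°  ·
antipodal pairs: 8

count = 8; pairs: (0,2), (0,3), (0,4), (1,3), (1,4), (1,5), (2,5), (3,5)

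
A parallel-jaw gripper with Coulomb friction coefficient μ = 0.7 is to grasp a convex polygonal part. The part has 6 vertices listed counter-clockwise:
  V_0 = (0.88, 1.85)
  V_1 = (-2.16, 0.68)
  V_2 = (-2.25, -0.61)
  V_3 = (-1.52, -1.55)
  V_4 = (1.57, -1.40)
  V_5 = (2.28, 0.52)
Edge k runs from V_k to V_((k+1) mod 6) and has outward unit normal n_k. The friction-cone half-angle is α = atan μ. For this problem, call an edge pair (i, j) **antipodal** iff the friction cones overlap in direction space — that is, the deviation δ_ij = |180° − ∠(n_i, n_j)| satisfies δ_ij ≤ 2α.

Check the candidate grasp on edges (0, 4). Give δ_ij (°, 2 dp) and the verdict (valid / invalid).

δ = 48.66°, valid

α = atan 0.7 = 34.99°;  2α = 69.98°
edge 0: e_0 = (-3.04, -1.17);  n_0 = (-0.3592, +0.9333)
edge 4: e_4 = (+0.71, +1.92);  n_4 = (+0.9379, -0.3468)
∠(n_0, n_4) = 131.34°
δ = |180° − 131.34°| = 48.66°
48.66° ≤ 2α = 69.98°  →  valid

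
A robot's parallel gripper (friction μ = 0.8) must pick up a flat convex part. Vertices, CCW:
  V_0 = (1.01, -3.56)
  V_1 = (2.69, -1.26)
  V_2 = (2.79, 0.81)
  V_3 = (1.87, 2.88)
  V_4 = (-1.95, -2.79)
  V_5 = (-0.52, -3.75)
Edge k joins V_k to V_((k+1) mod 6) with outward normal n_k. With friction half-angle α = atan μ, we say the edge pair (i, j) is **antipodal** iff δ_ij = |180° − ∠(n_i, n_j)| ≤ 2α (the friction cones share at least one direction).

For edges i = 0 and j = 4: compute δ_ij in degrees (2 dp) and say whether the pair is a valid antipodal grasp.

α = atan 0.8 = 38.66°;  2α = 77.32°
edge 0: e_0 = (+1.68, +2.30);  n_0 = (+0.8075, -0.5898)
edge 4: e_4 = (+1.43, -0.96);  n_4 = (-0.5574, -0.8303)
∠(n_0, n_4) = 87.73°
δ = |180° − 87.73°| = 92.27°
92.27° > 2α = 77.32°  →  invalid

δ = 92.27°, invalid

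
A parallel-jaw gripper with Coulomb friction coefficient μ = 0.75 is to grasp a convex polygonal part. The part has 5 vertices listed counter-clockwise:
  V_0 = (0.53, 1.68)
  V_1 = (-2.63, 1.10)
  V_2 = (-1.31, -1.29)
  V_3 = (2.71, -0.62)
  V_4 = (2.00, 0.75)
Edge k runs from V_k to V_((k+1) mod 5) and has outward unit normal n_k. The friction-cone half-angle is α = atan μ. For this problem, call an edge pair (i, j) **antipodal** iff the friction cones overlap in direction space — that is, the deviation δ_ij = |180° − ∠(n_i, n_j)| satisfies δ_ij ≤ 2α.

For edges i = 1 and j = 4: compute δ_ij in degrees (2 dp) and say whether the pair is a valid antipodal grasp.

δ = 28.77°, valid

α = atan 0.75 = 36.87°;  2α = 73.74°
edge 1: e_1 = (+1.32, -2.39);  n_1 = (-0.8754, -0.4835)
edge 4: e_4 = (-1.47, +0.93);  n_4 = (+0.5346, +0.8451)
∠(n_1, n_4) = 151.23°
δ = |180° − 151.23°| = 28.77°
28.77° ≤ 2α = 73.74°  →  valid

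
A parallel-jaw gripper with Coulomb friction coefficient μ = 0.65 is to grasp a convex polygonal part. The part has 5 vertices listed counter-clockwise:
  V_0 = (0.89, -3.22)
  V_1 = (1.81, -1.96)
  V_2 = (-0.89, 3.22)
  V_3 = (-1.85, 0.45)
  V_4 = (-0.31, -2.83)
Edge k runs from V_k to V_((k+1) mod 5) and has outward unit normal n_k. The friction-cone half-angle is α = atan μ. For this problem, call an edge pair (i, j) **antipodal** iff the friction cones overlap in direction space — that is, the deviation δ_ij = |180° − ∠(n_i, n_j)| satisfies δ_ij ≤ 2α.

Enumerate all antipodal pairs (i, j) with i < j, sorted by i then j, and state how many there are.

α = atan 0.65 = 33.02°;  2α = 66.05°
n_0 = (+0.8076, -0.5897)
n_1 = (+0.8868, +0.4622)
n_2 = (-0.9449, +0.3275)
n_3 = (-0.9052, -0.4250)
n_4 = (-0.3091, -0.9510)
  (0,1): δ = 116.33°  ·
  (0,2): δ = 17.02°  ✓
  (0,3): δ = 61.29°  ✓
  (0,4): δ = 108.13°  ·
  (1,2): δ = 46.64°  ✓
  (1,3): δ = 2.38°  ✓
  (1,4): δ = 44.47°  ✓
  (2,3): δ = 135.73°  ·
  (2,4): δ = 88.89°  ·
  (3,4): δ = 133.15°  ·
antipodal pairs: 5

count = 5; pairs: (0,2), (0,3), (1,2), (1,3), (1,4)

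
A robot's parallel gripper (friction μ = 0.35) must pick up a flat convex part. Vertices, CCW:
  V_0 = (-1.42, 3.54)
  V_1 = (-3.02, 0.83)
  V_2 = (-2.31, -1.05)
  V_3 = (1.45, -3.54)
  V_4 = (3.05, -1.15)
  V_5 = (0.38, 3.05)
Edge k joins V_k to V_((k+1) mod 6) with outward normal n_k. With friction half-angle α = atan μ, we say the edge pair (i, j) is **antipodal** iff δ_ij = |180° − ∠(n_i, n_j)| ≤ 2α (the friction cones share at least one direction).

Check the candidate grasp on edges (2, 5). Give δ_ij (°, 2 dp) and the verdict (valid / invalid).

α = atan 0.35 = 19.29°;  2α = 38.58°
edge 2: e_2 = (+3.76, -2.49);  n_2 = (-0.5521, -0.8338)
edge 5: e_5 = (-1.80, +0.49);  n_5 = (+0.2627, +0.9649)
∠(n_2, n_5) = 161.71°
δ = |180° − 161.71°| = 18.29°
18.29° ≤ 2α = 38.58°  →  valid

δ = 18.29°, valid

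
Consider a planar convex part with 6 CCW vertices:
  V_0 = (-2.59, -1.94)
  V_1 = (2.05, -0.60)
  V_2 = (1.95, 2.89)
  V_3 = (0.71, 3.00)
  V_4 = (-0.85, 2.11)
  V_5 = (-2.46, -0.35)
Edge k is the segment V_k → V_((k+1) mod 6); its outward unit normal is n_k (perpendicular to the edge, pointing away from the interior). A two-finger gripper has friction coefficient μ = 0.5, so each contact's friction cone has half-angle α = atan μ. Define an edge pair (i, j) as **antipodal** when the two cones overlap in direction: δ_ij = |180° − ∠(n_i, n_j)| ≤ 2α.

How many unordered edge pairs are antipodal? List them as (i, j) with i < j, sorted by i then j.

count = 5; pairs: (0,2), (0,3), (0,4), (1,4), (1,5)

α = atan 0.5 = 26.57°;  2α = 53.13°
n_0 = (+0.2775, -0.9607)
n_1 = (+0.9996, +0.0286)
n_2 = (+0.0884, +0.9961)
n_3 = (-0.4955, +0.8686)
n_4 = (-0.8367, +0.5476)
n_5 = (-0.9967, +0.0815)
  (0,1): δ = 104.47°  ·
  (0,2): δ = 21.18°  ✓
  (0,3): δ = 13.60°  ✓
  (0,4): δ = 40.69°  ✓
  (0,5): δ = 69.22°  ·
  (1,2): δ = 96.71°  ·
  (1,3): δ = 61.94°  ·
  (1,4): δ = 34.84°  ✓
  (1,5): δ = 6.32°  ✓
  (2,3): δ = 145.23°  ·
  (2,4): δ = 118.13°  ·
  (2,5): δ = 89.60°  ·
  (3,4): δ = 152.91°  ·
  (3,5): δ = 124.38°  ·
  (4,5): δ = 151.47°  ·
antipodal pairs: 5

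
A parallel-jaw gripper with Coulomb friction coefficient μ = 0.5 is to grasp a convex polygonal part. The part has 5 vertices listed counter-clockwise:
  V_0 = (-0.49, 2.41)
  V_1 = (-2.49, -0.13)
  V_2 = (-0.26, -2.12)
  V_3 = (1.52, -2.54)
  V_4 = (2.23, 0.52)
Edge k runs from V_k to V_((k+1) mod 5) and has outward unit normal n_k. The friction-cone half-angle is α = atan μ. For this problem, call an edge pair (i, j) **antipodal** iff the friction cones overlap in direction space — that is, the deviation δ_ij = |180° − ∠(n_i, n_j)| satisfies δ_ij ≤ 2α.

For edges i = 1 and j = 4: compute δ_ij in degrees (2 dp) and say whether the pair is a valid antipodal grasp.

α = atan 0.5 = 26.57°;  2α = 53.13°
edge 1: e_1 = (+2.23, -1.99);  n_1 = (-0.6658, -0.7461)
edge 4: e_4 = (-2.72, +1.89);  n_4 = (+0.5706, +0.8212)
∠(n_1, n_4) = 173.05°
δ = |180° − 173.05°| = 6.95°
6.95° ≤ 2α = 53.13°  →  valid

δ = 6.95°, valid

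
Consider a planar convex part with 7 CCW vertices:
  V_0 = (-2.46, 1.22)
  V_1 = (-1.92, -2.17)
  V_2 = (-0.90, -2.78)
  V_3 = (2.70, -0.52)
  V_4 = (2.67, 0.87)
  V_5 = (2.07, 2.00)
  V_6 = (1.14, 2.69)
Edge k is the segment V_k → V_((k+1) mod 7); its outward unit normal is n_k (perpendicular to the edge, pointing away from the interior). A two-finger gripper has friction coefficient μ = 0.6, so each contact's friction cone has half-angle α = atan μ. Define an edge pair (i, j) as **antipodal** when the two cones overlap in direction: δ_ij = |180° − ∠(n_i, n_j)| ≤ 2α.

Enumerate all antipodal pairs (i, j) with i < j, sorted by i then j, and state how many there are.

α = atan 0.6 = 30.96°;  2α = 61.93°
n_0 = (-0.9875, -0.1573)
n_1 = (-0.5133, -0.8582)
n_2 = (+0.5317, -0.8469)
n_3 = (+0.9998, +0.0216)
n_4 = (+0.8832, +0.4690)
n_5 = (+0.5958, +0.8031)
n_6 = (-0.3780, +0.9258)
  (0,1): δ = 129.93°  ·
  (0,2): δ = 66.93°  ·
  (0,3): δ = 7.81°  ✓
  (0,4): δ = 18.92°  ✓
  (0,5): δ = 44.38°  ✓
  (0,6): δ = 103.16°  ·
  (1,2): δ = 117.00°  ·
  (1,3): δ = 57.88°  ✓
  (1,4): δ = 31.15°  ✓
  (1,5): δ = 5.69°  ✓
  (1,6): δ = 53.09°  ✓
  (2,3): δ = 120.88°  ·
  (2,4): δ = 94.15°  ·
  (2,5): δ = 68.69°  ·
  (2,6): δ = 9.91°  ✓
  (3,4): δ = 153.27°  ·
  (3,5): δ = 127.81°  ·
  (3,6): δ = 69.02°  ·
  (4,5): δ = 154.54°  ·
  (4,6): δ = 95.76°  ·
  (5,6): δ = 121.22°  ·
antipodal pairs: 8

count = 8; pairs: (0,3), (0,4), (0,5), (1,3), (1,4), (1,5), (1,6), (2,6)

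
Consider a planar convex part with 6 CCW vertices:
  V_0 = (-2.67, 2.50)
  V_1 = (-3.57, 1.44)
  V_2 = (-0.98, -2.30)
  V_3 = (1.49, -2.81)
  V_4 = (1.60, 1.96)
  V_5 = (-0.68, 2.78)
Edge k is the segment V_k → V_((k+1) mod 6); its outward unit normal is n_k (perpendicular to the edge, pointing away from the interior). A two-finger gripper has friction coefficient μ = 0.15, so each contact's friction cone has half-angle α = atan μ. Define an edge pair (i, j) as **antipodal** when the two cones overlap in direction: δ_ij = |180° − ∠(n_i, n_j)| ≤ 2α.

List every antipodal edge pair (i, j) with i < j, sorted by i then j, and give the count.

α = atan 0.15 = 8.53°;  2α = 17.06°
n_0 = (-0.7623, +0.6472)
n_1 = (-0.8221, -0.5693)
n_2 = (-0.2022, -0.9793)
n_3 = (+0.9997, -0.0231)
n_4 = (+0.3384, +0.9410)
n_5 = (-0.1393, +0.9902)
  (0,1): δ = 104.96°  ·
  (0,2): δ = 61.33°  ·
  (0,3): δ = 39.01°  ·
  (0,4): δ = 110.55°  ·
  (0,5): δ = 138.34°  ·
  (1,2): δ = 136.37°  ·
  (1,3): δ = 36.02°  ·
  (1,4): δ = 35.52°  ·
  (1,5): δ = 63.31°  ·
  (2,3): δ = 79.65°  ·
  (2,4): δ = 8.11°  ✓
  (2,5): δ = 19.68°  ·
  (3,4): δ = 108.46°  ·
  (3,5): δ = 80.67°  ·
  (4,5): δ = 152.21°  ·
antipodal pairs: 1

count = 1; pairs: (2,4)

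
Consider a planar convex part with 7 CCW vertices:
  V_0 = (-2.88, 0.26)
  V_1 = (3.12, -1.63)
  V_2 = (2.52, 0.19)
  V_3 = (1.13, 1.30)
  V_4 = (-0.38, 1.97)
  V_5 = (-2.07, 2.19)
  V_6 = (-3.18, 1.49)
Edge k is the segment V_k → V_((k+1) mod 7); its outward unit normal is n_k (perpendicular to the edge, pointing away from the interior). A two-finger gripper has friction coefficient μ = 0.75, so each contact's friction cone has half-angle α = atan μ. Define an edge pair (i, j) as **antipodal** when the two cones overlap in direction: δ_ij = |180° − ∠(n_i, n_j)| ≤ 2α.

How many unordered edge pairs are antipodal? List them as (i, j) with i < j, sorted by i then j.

count = 9; pairs: (0,1), (0,2), (0,3), (0,4), (0,5), (1,6), (2,6), (3,6), (4,6)

α = atan 0.75 = 36.87°;  2α = 73.74°
n_0 = (-0.3004, -0.9538)
n_1 = (+0.9497, +0.3131)
n_2 = (+0.6240, +0.7814)
n_3 = (+0.4056, +0.9141)
n_4 = (+0.1291, +0.9916)
n_5 = (-0.5334, +0.8459)
n_6 = (-0.9715, -0.2370)
  (0,1): δ = 54.27°  ✓
  (0,2): δ = 21.13°  ✓
  (0,3): δ = 6.44°  ✓
  (0,4): δ = 10.07°  ✓
  (0,5): δ = 49.72°  ✓
  (0,6): δ = 121.19°  ·
  (1,2): δ = 146.86°  ·
  (1,3): δ = 132.17°  ·
  (1,4): δ = 115.66°  ·
  (1,5): δ = 76.01°  ·
  (1,6): δ = 4.54°  ✓
  (2,3): δ = 165.32°  ·
  (2,4): δ = 148.81°  ·
  (2,5): δ = 109.15°  ·
  (2,6): δ = 37.68°  ✓
  (3,4): δ = 163.49°  ·
  (3,5): δ = 123.84°  ·
  (3,6): δ = 52.37°  ✓
  (4,5): δ = 140.35°  ·
  (4,6): δ = 68.88°  ✓
  (5,6): δ = 108.53°  ·
antipodal pairs: 9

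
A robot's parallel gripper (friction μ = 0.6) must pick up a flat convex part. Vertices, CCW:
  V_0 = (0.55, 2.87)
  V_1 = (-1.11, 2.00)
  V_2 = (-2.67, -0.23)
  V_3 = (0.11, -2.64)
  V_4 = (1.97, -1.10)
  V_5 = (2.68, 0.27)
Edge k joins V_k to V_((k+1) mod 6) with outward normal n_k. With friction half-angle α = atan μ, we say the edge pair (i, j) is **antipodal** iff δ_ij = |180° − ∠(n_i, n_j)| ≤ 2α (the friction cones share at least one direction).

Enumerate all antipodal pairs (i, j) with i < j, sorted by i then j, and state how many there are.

α = atan 0.6 = 30.96°;  2α = 61.93°
n_0 = (-0.4642, +0.8857)
n_1 = (-0.8194, +0.5732)
n_2 = (-0.6550, -0.7556)
n_3 = (+0.6377, -0.7703)
n_4 = (+0.8879, -0.4601)
n_5 = (+0.7736, +0.6337)
  (0,1): δ = 152.63°  ·
  (0,2): δ = 68.58°  ·
  (0,3): δ = 11.96°  ✓
  (0,4): δ = 34.95°  ✓
  (0,5): δ = 101.67°  ·
  (1,2): δ = 95.95°  ·
  (1,3): δ = 15.40°  ✓
  (1,4): δ = 7.58°  ✓
  (1,5): δ = 74.30°  ·
  (2,3): δ = 99.45°  ·
  (2,4): δ = 76.47°  ·
  (2,5): δ = 9.75°  ✓
  (3,4): δ = 157.02°  ·
  (3,5): δ = 90.30°  ·
  (4,5): δ = 113.28°  ·
antipodal pairs: 5

count = 5; pairs: (0,3), (0,4), (1,3), (1,4), (2,5)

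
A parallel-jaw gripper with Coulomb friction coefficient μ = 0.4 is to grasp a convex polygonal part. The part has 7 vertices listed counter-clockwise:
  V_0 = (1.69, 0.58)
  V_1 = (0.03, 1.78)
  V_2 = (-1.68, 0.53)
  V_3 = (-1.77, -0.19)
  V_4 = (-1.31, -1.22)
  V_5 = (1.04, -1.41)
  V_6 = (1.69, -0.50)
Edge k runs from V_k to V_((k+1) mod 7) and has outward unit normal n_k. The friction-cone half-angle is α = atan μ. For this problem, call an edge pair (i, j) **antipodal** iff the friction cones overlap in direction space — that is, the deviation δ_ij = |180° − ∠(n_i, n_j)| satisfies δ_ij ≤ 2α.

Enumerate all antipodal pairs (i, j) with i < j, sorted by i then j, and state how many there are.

count = 7; pairs: (0,3), (0,4), (1,4), (1,5), (2,5), (2,6), (3,6)

α = atan 0.4 = 21.80°;  2α = 43.60°
n_0 = (+0.5858, +0.8104)
n_1 = (-0.5901, +0.8073)
n_2 = (-0.9923, +0.1240)
n_3 = (-0.9131, -0.4078)
n_4 = (-0.0806, -0.9967)
n_5 = (+0.8137, -0.5812)
n_6 = (+1.0000, -0.0000)
  (0,1): δ = 107.97°  ·
  (0,2): δ = 61.26°  ·
  (0,3): δ = 30.07°  ✓
  (0,4): δ = 31.24°  ✓
  (0,5): δ = 90.33°  ·
  (0,6): δ = 125.86°  ·
  (1,2): δ = 133.29°  ·
  (1,3): δ = 102.10°  ·
  (1,4): δ = 40.79°  ✓
  (1,5): δ = 18.30°  ✓
  (1,6): δ = 53.83°  ·
  (2,3): δ = 148.81°  ·
  (2,4): δ = 87.50°  ·
  (2,5): δ = 28.41°  ✓
  (2,6): δ = 7.13°  ✓
  (3,4): δ = 118.69°  ·
  (3,5): δ = 59.60°  ·
  (3,6): δ = 24.07°  ✓
  (4,5): δ = 120.92°  ·
  (4,6): δ = 85.38°  ·
  (5,6): δ = 144.46°  ·
antipodal pairs: 7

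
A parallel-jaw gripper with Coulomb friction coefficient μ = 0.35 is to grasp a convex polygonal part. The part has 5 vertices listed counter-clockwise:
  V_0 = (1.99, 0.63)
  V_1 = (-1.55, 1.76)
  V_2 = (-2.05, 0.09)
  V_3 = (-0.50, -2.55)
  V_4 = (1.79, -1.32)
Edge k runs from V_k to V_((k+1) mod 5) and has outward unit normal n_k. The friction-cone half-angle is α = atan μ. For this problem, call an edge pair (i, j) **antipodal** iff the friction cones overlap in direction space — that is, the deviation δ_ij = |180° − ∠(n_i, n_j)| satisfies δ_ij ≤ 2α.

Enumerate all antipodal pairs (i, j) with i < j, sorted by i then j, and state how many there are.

α = atan 0.35 = 19.29°;  2α = 38.58°
n_0 = (+0.3041, +0.9526)
n_1 = (-0.9580, +0.2868)
n_2 = (-0.8624, -0.5063)
n_3 = (+0.4732, -0.8810)
n_4 = (+0.9948, -0.1020)
  (0,1): δ = 88.96°  ·
  (0,2): δ = 41.88°  ·
  (0,3): δ = 45.94°  ·
  (0,4): δ = 101.85°  ·
  (1,2): δ = 132.91°  ·
  (1,3): δ = 45.09°  ·
  (1,4): δ = 10.81°  ✓
  (2,3): δ = 92.18°  ·
  (2,4): δ = 36.27°  ✓
  (3,4): δ = 124.10°  ·
antipodal pairs: 2

count = 2; pairs: (1,4), (2,4)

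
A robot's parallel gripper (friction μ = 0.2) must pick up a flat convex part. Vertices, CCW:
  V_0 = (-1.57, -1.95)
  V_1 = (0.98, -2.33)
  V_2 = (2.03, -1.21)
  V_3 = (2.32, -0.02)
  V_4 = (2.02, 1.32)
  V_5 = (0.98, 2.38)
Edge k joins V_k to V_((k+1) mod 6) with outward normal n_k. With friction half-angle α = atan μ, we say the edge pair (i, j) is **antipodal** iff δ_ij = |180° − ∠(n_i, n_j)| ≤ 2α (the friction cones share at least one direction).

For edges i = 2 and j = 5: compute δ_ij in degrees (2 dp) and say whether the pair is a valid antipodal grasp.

α = atan 0.2 = 11.31°;  2α = 22.62°
edge 2: e_2 = (+0.29, +1.19);  n_2 = (+0.9716, -0.2368)
edge 5: e_5 = (-2.55, -4.33);  n_5 = (-0.8617, +0.5075)
∠(n_2, n_5) = 163.20°
δ = |180° − 163.20°| = 16.80°
16.80° ≤ 2α = 22.62°  →  valid

δ = 16.80°, valid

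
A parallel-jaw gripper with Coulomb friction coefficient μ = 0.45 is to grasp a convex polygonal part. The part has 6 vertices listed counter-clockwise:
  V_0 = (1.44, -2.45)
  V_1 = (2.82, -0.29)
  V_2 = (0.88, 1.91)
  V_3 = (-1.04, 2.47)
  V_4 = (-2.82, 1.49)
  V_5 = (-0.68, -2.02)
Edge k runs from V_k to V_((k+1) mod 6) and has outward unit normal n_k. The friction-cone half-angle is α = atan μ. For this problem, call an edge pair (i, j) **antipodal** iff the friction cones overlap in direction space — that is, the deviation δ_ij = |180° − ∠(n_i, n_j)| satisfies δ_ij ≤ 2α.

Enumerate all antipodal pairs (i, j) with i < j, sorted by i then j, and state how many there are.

count = 6; pairs: (0,3), (1,4), (1,5), (2,4), (2,5), (3,5)

α = atan 0.45 = 24.23°;  2α = 48.46°
n_0 = (+0.8427, -0.5384)
n_1 = (+0.7500, +0.6614)
n_2 = (+0.2800, +0.9600)
n_3 = (-0.4823, +0.8760)
n_4 = (-0.8538, -0.5206)
n_5 = (-0.1988, -0.9800)
  (0,1): δ = 106.02°  ·
  (0,2): δ = 73.69°  ·
  (0,3): δ = 28.59°  ✓
  (0,4): δ = 63.94°  ·
  (0,5): δ = 111.11°  ·
  (1,2): δ = 147.67°  ·
  (1,3): δ = 102.57°  ·
  (1,4): δ = 10.04°  ✓
  (1,5): δ = 37.13°  ✓
  (2,3): δ = 134.90°  ·
  (2,4): δ = 42.37°  ✓
  (2,5): δ = 4.79°  ✓
  (3,4): δ = 87.47°  ·
  (3,5): δ = 40.30°  ✓
  (4,5): δ = 132.84°  ·
antipodal pairs: 6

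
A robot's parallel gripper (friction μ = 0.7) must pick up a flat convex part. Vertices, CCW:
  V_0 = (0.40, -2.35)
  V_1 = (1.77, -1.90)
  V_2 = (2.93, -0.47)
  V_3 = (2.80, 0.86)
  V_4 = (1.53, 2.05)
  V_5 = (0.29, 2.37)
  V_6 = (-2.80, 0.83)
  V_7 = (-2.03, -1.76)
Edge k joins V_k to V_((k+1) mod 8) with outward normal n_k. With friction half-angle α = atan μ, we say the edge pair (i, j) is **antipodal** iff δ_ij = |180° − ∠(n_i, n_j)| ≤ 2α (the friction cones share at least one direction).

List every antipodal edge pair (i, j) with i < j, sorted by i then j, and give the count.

α = atan 0.7 = 34.99°;  2α = 69.98°
n_0 = (+0.3121, -0.9501)
n_1 = (+0.7766, -0.6300)
n_2 = (+0.9953, +0.0973)
n_3 = (+0.6837, +0.7297)
n_4 = (+0.2499, +0.9683)
n_5 = (-0.4461, +0.8950)
n_6 = (-0.9585, -0.2850)
n_7 = (-0.2359, -0.9718)
  (0,1): δ = 147.23°  ·
  (0,2): δ = 102.60°  ·
  (0,3): δ = 61.32°  ✓
  (0,4): δ = 32.65°  ✓
  (0,5): δ = 8.31°  ✓
  (0,6): δ = 88.37°  ·
  (0,7): δ = 148.17°  ·
  (1,2): δ = 135.37°  ·
  (1,3): δ = 94.09°  ·
  (1,4): δ = 65.42°  ✓
  (1,5): δ = 24.46°  ✓
  (1,6): δ = 55.61°  ✓
  (1,7): δ = 115.40°  ·
  (2,3): δ = 138.72°  ·
  (2,4): δ = 110.05°  ·
  (2,5): δ = 69.09°  ✓
  (2,6): δ = 10.97°  ✓
  (2,7): δ = 70.77°  ·
  (3,4): δ = 151.33°  ·
  (3,5): δ = 110.37°  ·
  (3,6): δ = 30.31°  ✓
  (3,7): δ = 29.49°  ✓
  (4,5): δ = 139.04°  ·
  (4,6): δ = 58.97°  ✓
  (4,7): δ = 0.82°  ✓
  (5,6): δ = 99.93°  ·
  (5,7): δ = 40.14°  ✓
  (6,7): δ = 120.20°  ·
antipodal pairs: 13

count = 13; pairs: (0,3), (0,4), (0,5), (1,4), (1,5), (1,6), (2,5), (2,6), (3,6), (3,7), (4,6), (4,7), (5,7)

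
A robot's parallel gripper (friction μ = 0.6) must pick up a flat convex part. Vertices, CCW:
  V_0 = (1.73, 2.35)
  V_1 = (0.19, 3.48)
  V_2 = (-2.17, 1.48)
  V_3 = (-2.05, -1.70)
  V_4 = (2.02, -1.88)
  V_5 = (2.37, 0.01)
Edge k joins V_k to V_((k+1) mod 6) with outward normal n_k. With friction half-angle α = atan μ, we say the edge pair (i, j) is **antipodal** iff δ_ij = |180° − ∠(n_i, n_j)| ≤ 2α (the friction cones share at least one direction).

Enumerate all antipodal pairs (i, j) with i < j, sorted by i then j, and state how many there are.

α = atan 0.6 = 30.96°;  2α = 61.93°
n_0 = (+0.5916, +0.8062)
n_1 = (-0.6465, +0.7629)
n_2 = (-0.9993, -0.0377)
n_3 = (-0.0442, -0.9990)
n_4 = (+0.9833, -0.1821)
n_5 = (+0.9646, +0.2638)
  (0,1): δ = 103.45°  ·
  (0,2): δ = 51.57°  ✓
  (0,3): δ = 33.74°  ✓
  (0,4): δ = 115.78°  ·
  (0,5): δ = 141.57°  ·
  (1,2): δ = 128.12°  ·
  (1,3): δ = 42.81°  ✓
  (1,4): δ = 39.23°  ✓
  (1,5): δ = 65.02°  ·
  (2,3): δ = 94.69°  ·
  (2,4): δ = 12.65°  ✓
  (2,5): δ = 13.14°  ✓
  (3,4): δ = 97.96°  ·
  (3,5): δ = 72.17°  ·
  (4,5): δ = 154.21°  ·
antipodal pairs: 6

count = 6; pairs: (0,2), (0,3), (1,3), (1,4), (2,4), (2,5)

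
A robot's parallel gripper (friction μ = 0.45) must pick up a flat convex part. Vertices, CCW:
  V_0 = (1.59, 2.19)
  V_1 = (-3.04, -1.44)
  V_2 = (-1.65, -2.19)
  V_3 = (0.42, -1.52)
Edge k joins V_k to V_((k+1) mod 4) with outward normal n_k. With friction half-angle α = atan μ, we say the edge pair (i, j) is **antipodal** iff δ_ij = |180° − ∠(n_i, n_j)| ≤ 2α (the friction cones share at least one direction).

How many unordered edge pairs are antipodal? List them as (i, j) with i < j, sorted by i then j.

count = 2; pairs: (0,2), (0,3)

α = atan 0.45 = 24.23°;  2α = 48.46°
n_0 = (-0.6170, +0.7870)
n_1 = (-0.4749, -0.8801)
n_2 = (+0.3079, -0.9514)
n_3 = (+0.9537, -0.3008)
  (0,1): δ = 66.45°  ·
  (0,2): δ = 20.16°  ✓
  (0,3): δ = 34.40°  ✓
  (1,2): δ = 133.71°  ·
  (1,3): δ = 79.15°  ·
  (2,3): δ = 125.44°  ·
antipodal pairs: 2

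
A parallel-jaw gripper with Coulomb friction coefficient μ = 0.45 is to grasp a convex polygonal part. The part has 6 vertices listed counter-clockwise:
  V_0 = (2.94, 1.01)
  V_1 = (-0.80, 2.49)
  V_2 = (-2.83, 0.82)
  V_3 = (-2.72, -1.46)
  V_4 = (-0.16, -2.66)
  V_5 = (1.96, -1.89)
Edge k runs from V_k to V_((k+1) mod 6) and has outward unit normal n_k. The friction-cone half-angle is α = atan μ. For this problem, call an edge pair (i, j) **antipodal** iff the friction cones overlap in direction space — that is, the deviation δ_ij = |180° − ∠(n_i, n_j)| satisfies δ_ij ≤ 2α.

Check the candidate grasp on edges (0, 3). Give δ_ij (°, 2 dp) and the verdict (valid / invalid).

δ = 3.53°, valid

α = atan 0.45 = 24.23°;  2α = 48.46°
edge 0: e_0 = (-3.74, +1.48);  n_0 = (+0.3680, +0.9298)
edge 3: e_3 = (+2.56, -1.20);  n_3 = (-0.4244, -0.9055)
∠(n_0, n_3) = 176.47°
δ = |180° − 176.47°| = 3.53°
3.53° ≤ 2α = 48.46°  →  valid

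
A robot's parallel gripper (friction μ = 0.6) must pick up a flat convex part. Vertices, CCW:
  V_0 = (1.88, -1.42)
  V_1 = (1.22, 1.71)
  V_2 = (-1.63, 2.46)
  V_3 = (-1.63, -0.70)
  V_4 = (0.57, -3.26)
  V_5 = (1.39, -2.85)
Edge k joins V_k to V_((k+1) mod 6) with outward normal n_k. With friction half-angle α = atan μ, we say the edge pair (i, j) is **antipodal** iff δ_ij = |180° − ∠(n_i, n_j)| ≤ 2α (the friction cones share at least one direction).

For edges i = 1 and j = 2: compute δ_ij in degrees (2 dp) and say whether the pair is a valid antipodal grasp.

α = atan 0.6 = 30.96°;  2α = 61.93°
edge 1: e_1 = (-2.85, +0.75);  n_1 = (+0.2545, +0.9671)
edge 2: e_2 = (+0.00, -3.16);  n_2 = (-1.0000, -0.0000)
∠(n_1, n_2) = 104.74°
δ = |180° − 104.74°| = 75.26°
75.26° > 2α = 61.93°  →  invalid

δ = 75.26°, invalid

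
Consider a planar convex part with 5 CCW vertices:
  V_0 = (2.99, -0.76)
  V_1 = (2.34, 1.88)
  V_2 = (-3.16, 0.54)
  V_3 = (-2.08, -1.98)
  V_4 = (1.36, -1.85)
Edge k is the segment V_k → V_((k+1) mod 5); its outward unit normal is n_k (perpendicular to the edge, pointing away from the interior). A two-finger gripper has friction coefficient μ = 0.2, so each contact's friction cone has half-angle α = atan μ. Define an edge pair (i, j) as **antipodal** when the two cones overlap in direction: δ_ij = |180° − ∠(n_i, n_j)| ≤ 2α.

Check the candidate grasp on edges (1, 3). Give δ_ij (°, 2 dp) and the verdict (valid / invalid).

α = atan 0.2 = 11.31°;  2α = 22.62°
edge 1: e_1 = (-5.50, -1.34);  n_1 = (-0.2367, +0.9716)
edge 3: e_3 = (+3.44, +0.13);  n_3 = (+0.0378, -0.9993)
∠(n_1, n_3) = 168.47°
δ = |180° − 168.47°| = 11.53°
11.53° ≤ 2α = 22.62°  →  valid

δ = 11.53°, valid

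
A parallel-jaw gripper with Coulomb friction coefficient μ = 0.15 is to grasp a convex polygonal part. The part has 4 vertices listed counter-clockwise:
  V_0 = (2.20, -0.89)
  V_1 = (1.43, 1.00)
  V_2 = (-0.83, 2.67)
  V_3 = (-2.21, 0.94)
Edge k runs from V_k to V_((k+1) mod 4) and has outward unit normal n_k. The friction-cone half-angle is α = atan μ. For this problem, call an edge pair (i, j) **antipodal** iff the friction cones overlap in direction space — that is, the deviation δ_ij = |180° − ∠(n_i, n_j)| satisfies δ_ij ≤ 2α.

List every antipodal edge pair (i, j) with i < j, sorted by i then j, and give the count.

α = atan 0.15 = 8.53°;  2α = 17.06°
n_0 = (+0.9261, +0.3773)
n_1 = (+0.5943, +0.8043)
n_2 = (-0.7817, +0.6236)
n_3 = (-0.3833, -0.9236)
  (0,1): δ = 148.63°  ·
  (0,2): δ = 60.75°  ·
  (0,3): δ = 45.30°  ·
  (1,2): δ = 92.12°  ·
  (1,3): δ = 13.93°  ✓
  (2,3): δ = 73.96°  ·
antipodal pairs: 1

count = 1; pairs: (1,3)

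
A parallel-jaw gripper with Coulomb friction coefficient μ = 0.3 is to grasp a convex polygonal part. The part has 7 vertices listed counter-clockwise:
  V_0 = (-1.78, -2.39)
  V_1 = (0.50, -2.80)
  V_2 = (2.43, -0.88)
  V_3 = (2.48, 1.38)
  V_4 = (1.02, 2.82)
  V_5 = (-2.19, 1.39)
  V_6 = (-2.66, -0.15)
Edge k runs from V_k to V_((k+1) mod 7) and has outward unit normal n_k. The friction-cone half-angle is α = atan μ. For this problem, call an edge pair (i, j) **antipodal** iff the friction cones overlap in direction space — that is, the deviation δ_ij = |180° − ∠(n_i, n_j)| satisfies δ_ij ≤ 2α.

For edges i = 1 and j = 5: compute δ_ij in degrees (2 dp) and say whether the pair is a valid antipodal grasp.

δ = 28.18°, valid

α = atan 0.3 = 16.70°;  2α = 33.40°
edge 1: e_1 = (+1.93, +1.92);  n_1 = (+0.7053, -0.7089)
edge 5: e_5 = (-0.47, -1.54);  n_5 = (-0.9564, +0.2919)
∠(n_1, n_5) = 151.82°
δ = |180° − 151.82°| = 28.18°
28.18° ≤ 2α = 33.40°  →  valid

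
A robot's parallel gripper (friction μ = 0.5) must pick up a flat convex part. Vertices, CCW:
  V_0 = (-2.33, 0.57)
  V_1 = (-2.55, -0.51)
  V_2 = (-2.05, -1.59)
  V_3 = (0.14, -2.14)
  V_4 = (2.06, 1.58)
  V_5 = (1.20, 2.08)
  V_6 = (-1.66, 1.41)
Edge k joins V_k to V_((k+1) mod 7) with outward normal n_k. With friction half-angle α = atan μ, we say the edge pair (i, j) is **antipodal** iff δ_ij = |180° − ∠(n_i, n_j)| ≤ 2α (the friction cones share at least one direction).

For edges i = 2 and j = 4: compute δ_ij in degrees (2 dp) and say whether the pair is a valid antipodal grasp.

δ = 16.08°, valid

α = atan 0.5 = 26.57°;  2α = 53.13°
edge 2: e_2 = (+2.19, -0.55);  n_2 = (-0.2436, -0.9699)
edge 4: e_4 = (-0.86, +0.50);  n_4 = (+0.5026, +0.8645)
∠(n_2, n_4) = 163.92°
δ = |180° − 163.92°| = 16.08°
16.08° ≤ 2α = 53.13°  →  valid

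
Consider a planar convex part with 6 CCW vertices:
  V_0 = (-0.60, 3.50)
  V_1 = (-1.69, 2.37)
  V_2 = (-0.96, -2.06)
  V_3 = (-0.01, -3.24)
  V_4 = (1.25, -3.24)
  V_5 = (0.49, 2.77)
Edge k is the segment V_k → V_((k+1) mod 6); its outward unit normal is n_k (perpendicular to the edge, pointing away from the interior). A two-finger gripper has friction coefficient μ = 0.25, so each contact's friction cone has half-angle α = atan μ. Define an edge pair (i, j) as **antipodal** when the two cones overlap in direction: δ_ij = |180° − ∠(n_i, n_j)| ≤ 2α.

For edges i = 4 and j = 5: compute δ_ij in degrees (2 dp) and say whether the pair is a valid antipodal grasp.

α = atan 0.25 = 14.04°;  2α = 28.07°
edge 4: e_4 = (-0.76, +6.01);  n_4 = (+0.9921, +0.1255)
edge 5: e_5 = (-1.09, +0.73);  n_5 = (+0.5565, +0.8309)
∠(n_4, n_5) = 48.98°
δ = |180° − 48.98°| = 131.02°
131.02° > 2α = 28.07°  →  invalid

δ = 131.02°, invalid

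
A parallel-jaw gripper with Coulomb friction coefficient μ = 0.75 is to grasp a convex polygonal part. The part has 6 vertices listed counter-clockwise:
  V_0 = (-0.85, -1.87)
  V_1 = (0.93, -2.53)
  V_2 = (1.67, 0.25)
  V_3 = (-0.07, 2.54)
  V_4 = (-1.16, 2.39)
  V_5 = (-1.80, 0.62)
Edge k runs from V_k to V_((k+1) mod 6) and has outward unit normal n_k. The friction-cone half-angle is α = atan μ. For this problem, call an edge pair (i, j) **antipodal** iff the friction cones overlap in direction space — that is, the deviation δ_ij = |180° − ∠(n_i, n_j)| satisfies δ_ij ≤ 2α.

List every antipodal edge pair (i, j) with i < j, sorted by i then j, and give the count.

α = atan 0.75 = 36.87°;  2α = 73.74°
n_0 = (-0.3477, -0.9376)
n_1 = (+0.9664, -0.2572)
n_2 = (+0.7962, +0.6050)
n_3 = (-0.1363, +0.9907)
n_4 = (-0.9404, +0.3400)
n_5 = (-0.9343, -0.3565)
  (0,1): δ = 84.56°  ·
  (0,2): δ = 32.43°  ✓
  (0,3): δ = 28.18°  ✓
  (0,4): δ = 90.47°  ·
  (0,5): δ = 131.23°  ·
  (1,2): δ = 127.87°  ·
  (1,3): δ = 67.26°  ✓
  (1,4): δ = 4.97°  ✓
  (1,5): δ = 35.79°  ✓
  (2,3): δ = 119.39°  ·
  (2,4): δ = 57.11°  ✓
  (2,5): δ = 16.35°  ✓
  (3,4): δ = 117.71°  ·
  (3,5): δ = 76.95°  ·
  (4,5): δ = 139.24°  ·
antipodal pairs: 7

count = 7; pairs: (0,2), (0,3), (1,3), (1,4), (1,5), (2,4), (2,5)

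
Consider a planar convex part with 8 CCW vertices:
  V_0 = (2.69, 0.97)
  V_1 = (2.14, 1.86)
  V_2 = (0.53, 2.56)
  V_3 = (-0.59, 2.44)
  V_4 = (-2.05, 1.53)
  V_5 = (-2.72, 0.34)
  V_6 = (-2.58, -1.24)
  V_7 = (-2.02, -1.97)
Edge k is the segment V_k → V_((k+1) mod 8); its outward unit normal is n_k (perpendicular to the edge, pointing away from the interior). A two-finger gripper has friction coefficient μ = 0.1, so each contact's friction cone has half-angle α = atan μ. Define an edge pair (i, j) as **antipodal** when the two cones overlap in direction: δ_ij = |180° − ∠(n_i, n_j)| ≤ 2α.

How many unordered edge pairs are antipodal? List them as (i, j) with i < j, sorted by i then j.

count = 2; pairs: (0,6), (3,7)

α = atan 0.1 = 5.71°;  2α = 11.42°
n_0 = (+0.8507, +0.5257)
n_1 = (+0.3987, +0.9171)
n_2 = (-0.1065, +0.9943)
n_3 = (-0.5290, +0.8487)
n_4 = (-0.8714, +0.4906)
n_5 = (-0.9961, -0.0883)
n_6 = (-0.7934, -0.6087)
n_7 = (+0.5295, -0.8483)
  (0,1): δ = 145.21°  ·
  (0,2): δ = 115.60°  ·
  (0,3): δ = 89.78°  ·
  (0,4): δ = 61.10°  ·
  (0,5): δ = 26.65°  ·
  (0,6): δ = 5.78°  ✓
  (0,7): δ = 90.26°  ·
  (1,2): δ = 150.39°  ·
  (1,3): δ = 124.57°  ·
  (1,4): δ = 95.88°  ·
  (1,5): δ = 61.44°  ·
  (1,6): δ = 29.01°  ·
  (1,7): δ = 55.47°  ·
  (2,3): δ = 154.18°  ·
  (2,4): δ = 125.50°  ·
  (2,5): δ = 91.05°  ·
  (2,6): δ = 58.62°  ·
  (2,7): δ = 25.86°  ·
  (3,4): δ = 151.32°  ·
  (3,5): δ = 116.87°  ·
  (3,6): δ = 84.44°  ·
  (3,7): δ = 0.04°  ✓
  (4,5): δ = 145.56°  ·
  (4,6): δ = 113.13°  ·
  (4,7): δ = 28.65°  ·
  (5,6): δ = 147.57°  ·
  (5,7): δ = 63.09°  ·
  (6,7): δ = 95.52°  ·
antipodal pairs: 2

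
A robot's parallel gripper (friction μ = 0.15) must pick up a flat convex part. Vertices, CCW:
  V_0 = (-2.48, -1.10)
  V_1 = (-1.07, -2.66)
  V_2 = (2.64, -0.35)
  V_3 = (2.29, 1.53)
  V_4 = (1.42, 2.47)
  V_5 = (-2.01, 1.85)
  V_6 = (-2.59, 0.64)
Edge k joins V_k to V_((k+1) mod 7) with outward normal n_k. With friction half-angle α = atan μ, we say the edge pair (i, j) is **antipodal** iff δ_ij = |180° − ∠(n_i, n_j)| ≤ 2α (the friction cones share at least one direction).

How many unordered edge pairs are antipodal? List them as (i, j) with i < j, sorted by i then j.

α = atan 0.15 = 8.53°;  2α = 17.06°
n_0 = (-0.7419, -0.6705)
n_1 = (+0.5286, -0.8489)
n_2 = (+0.9831, +0.1830)
n_3 = (+0.7339, +0.6793)
n_4 = (-0.1779, +0.9841)
n_5 = (-0.9018, +0.4322)
n_6 = (-0.9980, -0.0631)
  (0,1): δ = 100.20°  ·
  (0,2): δ = 31.56°  ·
  (0,3): δ = 0.68°  ✓
  (0,4): δ = 58.14°  ·
  (0,5): δ = 112.28°  ·
  (0,6): δ = 141.51°  ·
  (1,2): δ = 111.36°  ·
  (1,3): δ = 79.12°  ·
  (1,4): δ = 21.66°  ·
  (1,5): δ = 32.48°  ·
  (1,6): δ = 61.71°  ·
  (2,3): δ = 147.76°  ·
  (2,4): δ = 90.30°  ·
  (2,5): δ = 36.16°  ·
  (2,6): δ = 6.93°  ✓
  (3,4): δ = 122.54°  ·
  (3,5): δ = 68.40°  ·
  (3,6): δ = 39.17°  ·
  (4,5): δ = 125.86°  ·
  (4,6): δ = 96.63°  ·
  (5,6): δ = 150.77°  ·
antipodal pairs: 2

count = 2; pairs: (0,3), (2,6)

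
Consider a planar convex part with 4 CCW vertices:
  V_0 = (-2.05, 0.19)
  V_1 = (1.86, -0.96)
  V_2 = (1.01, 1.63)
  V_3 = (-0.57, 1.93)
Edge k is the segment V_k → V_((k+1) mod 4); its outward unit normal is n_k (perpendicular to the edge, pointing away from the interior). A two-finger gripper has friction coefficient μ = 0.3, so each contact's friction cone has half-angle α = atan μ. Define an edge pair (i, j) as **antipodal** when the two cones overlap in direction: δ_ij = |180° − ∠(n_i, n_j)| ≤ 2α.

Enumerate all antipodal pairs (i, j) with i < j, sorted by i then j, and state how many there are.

α = atan 0.3 = 16.70°;  2α = 33.40°
n_0 = (-0.2822, -0.9594)
n_1 = (+0.9501, +0.3118)
n_2 = (+0.1865, +0.9824)
n_3 = (-0.7617, +0.6479)
  (0,1): δ = 55.44°  ·
  (0,2): δ = 5.64°  ✓
  (0,3): δ = 66.01°  ·
  (1,2): δ = 118.92°  ·
  (1,3): δ = 58.55°  ·
  (2,3): δ = 119.63°  ·
antipodal pairs: 1

count = 1; pairs: (0,2)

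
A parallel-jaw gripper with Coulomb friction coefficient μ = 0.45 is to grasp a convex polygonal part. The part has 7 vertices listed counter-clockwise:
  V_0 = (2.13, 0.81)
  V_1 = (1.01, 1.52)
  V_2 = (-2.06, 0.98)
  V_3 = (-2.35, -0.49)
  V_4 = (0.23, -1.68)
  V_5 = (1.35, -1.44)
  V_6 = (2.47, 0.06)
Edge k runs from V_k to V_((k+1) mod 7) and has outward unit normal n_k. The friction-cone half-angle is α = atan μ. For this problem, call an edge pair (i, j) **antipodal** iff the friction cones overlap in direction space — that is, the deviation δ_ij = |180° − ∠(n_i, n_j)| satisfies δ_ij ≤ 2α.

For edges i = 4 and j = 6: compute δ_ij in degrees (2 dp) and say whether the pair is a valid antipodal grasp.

α = atan 0.45 = 24.23°;  2α = 48.46°
edge 4: e_4 = (+1.12, +0.24);  n_4 = (+0.2095, -0.9778)
edge 6: e_6 = (-0.34, +0.75);  n_6 = (+0.9108, +0.4129)
∠(n_4, n_6) = 102.29°
δ = |180° − 102.29°| = 77.71°
77.71° > 2α = 48.46°  →  invalid

δ = 77.71°, invalid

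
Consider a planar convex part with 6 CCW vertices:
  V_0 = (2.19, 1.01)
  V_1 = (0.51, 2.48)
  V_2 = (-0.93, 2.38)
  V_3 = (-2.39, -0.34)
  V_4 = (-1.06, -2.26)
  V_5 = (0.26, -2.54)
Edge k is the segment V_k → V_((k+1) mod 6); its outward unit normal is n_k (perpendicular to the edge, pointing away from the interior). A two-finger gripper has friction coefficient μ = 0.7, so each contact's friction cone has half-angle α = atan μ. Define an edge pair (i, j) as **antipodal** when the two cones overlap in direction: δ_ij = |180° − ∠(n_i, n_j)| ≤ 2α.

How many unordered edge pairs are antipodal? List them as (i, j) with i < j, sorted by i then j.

count = 7; pairs: (0,3), (0,4), (1,3), (1,4), (1,5), (2,5), (3,5)

α = atan 0.7 = 34.99°;  2α = 69.98°
n_0 = (+0.6585, +0.7526)
n_1 = (-0.0693, +0.9976)
n_2 = (-0.8811, +0.4729)
n_3 = (-0.8220, -0.5694)
n_4 = (-0.2075, -0.9782)
n_5 = (+0.8786, -0.4776)
  (0,1): δ = 134.84°  ·
  (0,2): δ = 77.04°  ·
  (0,3): δ = 14.10°  ✓
  (0,4): δ = 29.21°  ✓
  (0,5): δ = 102.65°  ·
  (1,2): δ = 122.20°  ·
  (1,3): δ = 59.26°  ✓
  (1,4): δ = 15.95°  ✓
  (1,5): δ = 57.50°  ✓
  (2,3): δ = 117.06°  ·
  (2,4): δ = 73.75°  ·
  (2,5): δ = 0.31°  ✓
  (3,4): δ = 136.69°  ·
  (3,5): δ = 63.24°  ✓
  (4,5): δ = 106.56°  ·
antipodal pairs: 7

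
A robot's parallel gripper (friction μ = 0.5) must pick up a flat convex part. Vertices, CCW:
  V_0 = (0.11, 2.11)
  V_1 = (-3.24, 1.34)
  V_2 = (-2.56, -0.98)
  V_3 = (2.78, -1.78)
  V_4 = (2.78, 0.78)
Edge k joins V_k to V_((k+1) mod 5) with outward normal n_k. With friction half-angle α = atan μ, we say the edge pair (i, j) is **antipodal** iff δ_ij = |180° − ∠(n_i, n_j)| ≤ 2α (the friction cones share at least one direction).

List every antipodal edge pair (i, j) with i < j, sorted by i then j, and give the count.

α = atan 0.5 = 26.57°;  2α = 53.13°
n_0 = (-0.2240, +0.9746)
n_1 = (-0.9596, -0.2813)
n_2 = (-0.1482, -0.9890)
n_3 = (+1.0000, -0.0000)
n_4 = (+0.4459, +0.8951)
  (0,1): δ = 86.61°  ·
  (0,2): δ = 21.46°  ✓
  (0,3): δ = 77.06°  ·
  (0,4): δ = 140.58°  ·
  (1,2): δ = 114.86°  ·
  (1,3): δ = 16.34°  ✓
  (1,4): δ = 47.18°  ✓
  (2,3): δ = 81.48°  ·
  (2,4): δ = 17.96°  ✓
  (3,4): δ = 116.48°  ·
antipodal pairs: 4

count = 4; pairs: (0,2), (1,3), (1,4), (2,4)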